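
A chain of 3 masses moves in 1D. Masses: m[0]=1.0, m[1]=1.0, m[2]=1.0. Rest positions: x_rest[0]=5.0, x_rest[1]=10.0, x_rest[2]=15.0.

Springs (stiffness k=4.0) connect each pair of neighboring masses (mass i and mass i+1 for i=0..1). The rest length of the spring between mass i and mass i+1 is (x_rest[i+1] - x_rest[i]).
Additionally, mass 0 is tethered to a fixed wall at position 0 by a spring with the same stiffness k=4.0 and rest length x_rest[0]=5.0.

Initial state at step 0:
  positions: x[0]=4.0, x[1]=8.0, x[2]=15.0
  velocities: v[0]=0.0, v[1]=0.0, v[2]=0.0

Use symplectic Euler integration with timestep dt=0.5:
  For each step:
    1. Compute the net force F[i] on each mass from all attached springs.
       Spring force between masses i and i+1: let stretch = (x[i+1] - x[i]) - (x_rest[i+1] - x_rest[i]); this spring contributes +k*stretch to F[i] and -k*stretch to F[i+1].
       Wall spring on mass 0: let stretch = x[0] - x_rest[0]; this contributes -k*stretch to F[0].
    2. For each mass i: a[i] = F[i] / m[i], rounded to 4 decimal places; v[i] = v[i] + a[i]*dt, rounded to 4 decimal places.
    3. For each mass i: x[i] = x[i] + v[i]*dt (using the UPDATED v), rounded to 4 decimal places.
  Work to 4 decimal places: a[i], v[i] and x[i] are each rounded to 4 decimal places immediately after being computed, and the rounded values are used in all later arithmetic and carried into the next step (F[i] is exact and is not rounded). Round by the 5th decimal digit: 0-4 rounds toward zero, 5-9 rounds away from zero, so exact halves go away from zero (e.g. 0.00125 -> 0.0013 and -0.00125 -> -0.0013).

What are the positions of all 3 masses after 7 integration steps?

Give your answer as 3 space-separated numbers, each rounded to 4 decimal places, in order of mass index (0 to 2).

Step 0: x=[4.0000 8.0000 15.0000] v=[0.0000 0.0000 0.0000]
Step 1: x=[4.0000 11.0000 13.0000] v=[0.0000 6.0000 -4.0000]
Step 2: x=[7.0000 9.0000 14.0000] v=[6.0000 -4.0000 2.0000]
Step 3: x=[5.0000 10.0000 15.0000] v=[-4.0000 2.0000 2.0000]
Step 4: x=[3.0000 11.0000 16.0000] v=[-4.0000 2.0000 2.0000]
Step 5: x=[6.0000 9.0000 17.0000] v=[6.0000 -4.0000 2.0000]
Step 6: x=[6.0000 12.0000 15.0000] v=[0.0000 6.0000 -4.0000]
Step 7: x=[6.0000 12.0000 15.0000] v=[0.0000 0.0000 0.0000]

Answer: 6.0000 12.0000 15.0000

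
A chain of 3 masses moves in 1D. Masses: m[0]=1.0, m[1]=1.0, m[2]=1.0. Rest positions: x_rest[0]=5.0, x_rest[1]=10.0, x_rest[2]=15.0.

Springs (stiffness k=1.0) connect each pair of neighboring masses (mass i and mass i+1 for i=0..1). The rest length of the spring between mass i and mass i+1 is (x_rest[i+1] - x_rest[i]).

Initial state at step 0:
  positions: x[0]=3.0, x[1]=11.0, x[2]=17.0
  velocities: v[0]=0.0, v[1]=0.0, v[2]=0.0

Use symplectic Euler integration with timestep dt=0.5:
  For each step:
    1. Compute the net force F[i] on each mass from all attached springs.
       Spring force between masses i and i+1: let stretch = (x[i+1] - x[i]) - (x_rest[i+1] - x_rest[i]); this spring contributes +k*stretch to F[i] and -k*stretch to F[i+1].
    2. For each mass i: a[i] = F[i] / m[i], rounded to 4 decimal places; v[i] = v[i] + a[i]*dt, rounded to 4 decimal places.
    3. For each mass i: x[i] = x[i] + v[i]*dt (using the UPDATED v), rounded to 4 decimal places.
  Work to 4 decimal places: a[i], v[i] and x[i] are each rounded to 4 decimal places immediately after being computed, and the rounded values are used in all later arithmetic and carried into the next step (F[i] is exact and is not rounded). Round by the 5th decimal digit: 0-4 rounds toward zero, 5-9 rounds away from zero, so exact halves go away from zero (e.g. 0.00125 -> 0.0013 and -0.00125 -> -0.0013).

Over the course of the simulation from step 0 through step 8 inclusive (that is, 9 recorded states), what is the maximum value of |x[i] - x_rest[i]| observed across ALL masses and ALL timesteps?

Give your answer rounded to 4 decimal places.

Answer: 2.1867

Derivation:
Step 0: x=[3.0000 11.0000 17.0000] v=[0.0000 0.0000 0.0000]
Step 1: x=[3.7500 10.5000 16.7500] v=[1.5000 -1.0000 -0.5000]
Step 2: x=[4.9375 9.8750 16.1875] v=[2.3750 -1.2500 -1.1250]
Step 3: x=[6.1094 9.5938 15.2969] v=[2.3438 -0.5625 -1.7813]
Step 4: x=[6.9024 9.8673 14.2305] v=[1.5860 0.5469 -2.1329]
Step 5: x=[7.1867 10.4904 13.3233] v=[0.5685 1.2461 -1.8145]
Step 6: x=[7.0469 10.9958 12.9578] v=[-0.2797 1.0107 -0.7310]
Step 7: x=[6.6443 11.0045 13.3518] v=[-0.8053 0.0173 0.7880]
Step 8: x=[6.0817 10.5099 14.4090] v=[-1.1252 -0.9892 2.1144]
Max displacement = 2.1867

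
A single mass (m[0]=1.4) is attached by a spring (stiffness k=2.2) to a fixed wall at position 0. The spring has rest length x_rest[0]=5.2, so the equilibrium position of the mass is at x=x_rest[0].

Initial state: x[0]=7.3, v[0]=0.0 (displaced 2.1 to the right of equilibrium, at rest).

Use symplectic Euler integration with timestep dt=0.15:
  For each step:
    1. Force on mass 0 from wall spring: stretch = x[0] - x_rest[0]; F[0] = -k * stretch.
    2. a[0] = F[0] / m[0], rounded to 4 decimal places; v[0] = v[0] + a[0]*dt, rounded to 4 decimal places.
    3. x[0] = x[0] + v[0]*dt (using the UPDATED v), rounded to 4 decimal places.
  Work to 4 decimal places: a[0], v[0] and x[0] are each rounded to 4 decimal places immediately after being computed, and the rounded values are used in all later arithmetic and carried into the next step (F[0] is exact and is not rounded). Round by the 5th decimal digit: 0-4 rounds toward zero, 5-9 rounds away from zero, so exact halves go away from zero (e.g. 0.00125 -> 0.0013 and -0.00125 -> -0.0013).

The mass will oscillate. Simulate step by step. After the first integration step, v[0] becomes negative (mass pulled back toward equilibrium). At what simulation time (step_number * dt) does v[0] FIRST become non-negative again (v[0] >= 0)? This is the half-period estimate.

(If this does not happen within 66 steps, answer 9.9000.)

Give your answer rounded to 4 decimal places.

Step 0: x=[7.3000] v=[0.0000]
Step 1: x=[7.2258] v=[-0.4950]
Step 2: x=[7.0799] v=[-0.9725]
Step 3: x=[6.8676] v=[-1.4156]
Step 4: x=[6.5963] v=[-1.8087]
Step 5: x=[6.2756] v=[-2.1378]
Step 6: x=[5.9169] v=[-2.3913]
Step 7: x=[5.5329] v=[-2.5603]
Step 8: x=[5.1371] v=[-2.6388]
Step 9: x=[4.7435] v=[-2.6240]
Step 10: x=[4.3660] v=[-2.5164]
Step 11: x=[4.0180] v=[-2.3198]
Step 12: x=[3.7118] v=[-2.0412]
Step 13: x=[3.4582] v=[-1.6904]
Step 14: x=[3.2662] v=[-1.2798]
Step 15: x=[3.1426] v=[-0.8240]
Step 16: x=[3.0918] v=[-0.3390]
Step 17: x=[3.1155] v=[0.1579]
First v>=0 after going negative at step 17, time=2.5500

Answer: 2.5500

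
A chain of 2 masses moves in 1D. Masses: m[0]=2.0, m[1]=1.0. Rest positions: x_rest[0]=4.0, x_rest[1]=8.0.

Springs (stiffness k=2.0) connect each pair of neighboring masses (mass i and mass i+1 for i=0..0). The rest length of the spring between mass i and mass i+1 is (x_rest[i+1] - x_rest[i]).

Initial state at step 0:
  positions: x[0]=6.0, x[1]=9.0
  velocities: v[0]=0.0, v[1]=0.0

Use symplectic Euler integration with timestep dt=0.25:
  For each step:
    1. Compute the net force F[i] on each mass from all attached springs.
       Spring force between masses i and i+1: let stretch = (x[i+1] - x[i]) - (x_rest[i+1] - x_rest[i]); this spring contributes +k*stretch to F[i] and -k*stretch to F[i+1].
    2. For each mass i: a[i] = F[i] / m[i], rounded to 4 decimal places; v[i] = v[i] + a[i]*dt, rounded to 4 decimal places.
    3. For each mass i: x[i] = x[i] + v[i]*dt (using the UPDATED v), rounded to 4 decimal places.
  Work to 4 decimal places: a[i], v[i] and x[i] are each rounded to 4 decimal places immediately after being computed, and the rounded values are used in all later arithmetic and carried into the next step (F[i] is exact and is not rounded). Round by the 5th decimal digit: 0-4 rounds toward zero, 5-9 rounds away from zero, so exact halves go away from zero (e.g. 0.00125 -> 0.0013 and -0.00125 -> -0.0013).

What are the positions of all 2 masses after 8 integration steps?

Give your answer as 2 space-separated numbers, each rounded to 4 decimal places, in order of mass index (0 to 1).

Step 0: x=[6.0000 9.0000] v=[0.0000 0.0000]
Step 1: x=[5.9375 9.1250] v=[-0.2500 0.5000]
Step 2: x=[5.8242 9.3516] v=[-0.4531 0.9063]
Step 3: x=[5.6814 9.6373] v=[-0.5713 1.1426]
Step 4: x=[5.5358 9.9285] v=[-0.5823 1.1647]
Step 5: x=[5.4148 10.1706] v=[-0.4841 0.9684]
Step 6: x=[5.3410 10.3182] v=[-0.2952 0.5905]
Step 7: x=[5.3283 10.3437] v=[-0.0509 0.1019]
Step 8: x=[5.3791 10.2423] v=[0.2030 -0.4058]

Answer: 5.3791 10.2423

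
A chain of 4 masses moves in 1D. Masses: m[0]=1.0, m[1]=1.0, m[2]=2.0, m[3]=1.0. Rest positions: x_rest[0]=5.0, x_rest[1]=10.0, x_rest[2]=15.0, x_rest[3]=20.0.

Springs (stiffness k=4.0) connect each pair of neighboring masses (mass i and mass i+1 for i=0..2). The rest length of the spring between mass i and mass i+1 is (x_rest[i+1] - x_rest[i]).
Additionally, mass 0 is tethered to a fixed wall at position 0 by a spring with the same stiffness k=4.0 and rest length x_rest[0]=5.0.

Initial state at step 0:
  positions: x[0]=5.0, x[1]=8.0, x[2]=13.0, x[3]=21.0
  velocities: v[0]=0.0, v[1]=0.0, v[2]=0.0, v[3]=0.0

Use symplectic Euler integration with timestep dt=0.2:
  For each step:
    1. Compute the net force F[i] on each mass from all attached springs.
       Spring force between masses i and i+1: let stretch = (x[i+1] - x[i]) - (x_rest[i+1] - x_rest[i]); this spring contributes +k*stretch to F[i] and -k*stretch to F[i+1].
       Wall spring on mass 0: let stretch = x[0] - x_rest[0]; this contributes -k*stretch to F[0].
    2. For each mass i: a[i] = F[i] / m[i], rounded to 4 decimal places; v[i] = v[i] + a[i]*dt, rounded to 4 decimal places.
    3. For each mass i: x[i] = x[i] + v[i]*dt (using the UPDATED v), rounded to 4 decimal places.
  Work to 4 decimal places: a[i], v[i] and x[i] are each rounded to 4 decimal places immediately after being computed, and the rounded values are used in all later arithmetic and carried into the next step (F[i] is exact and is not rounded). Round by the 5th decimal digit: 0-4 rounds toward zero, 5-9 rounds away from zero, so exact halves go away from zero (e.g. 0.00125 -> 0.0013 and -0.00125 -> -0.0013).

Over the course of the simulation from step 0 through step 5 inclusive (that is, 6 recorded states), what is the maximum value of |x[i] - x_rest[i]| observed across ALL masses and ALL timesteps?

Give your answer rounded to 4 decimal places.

Answer: 2.8641

Derivation:
Step 0: x=[5.0000 8.0000 13.0000 21.0000] v=[0.0000 0.0000 0.0000 0.0000]
Step 1: x=[4.6800 8.3200 13.2400 20.5200] v=[-1.6000 1.6000 1.2000 -2.4000]
Step 2: x=[4.1936 8.8448 13.6688 19.6752] v=[-2.4320 2.6240 2.1440 -4.2240]
Step 3: x=[3.7804 9.3972 14.1922 18.6694] v=[-2.0659 2.7622 2.6170 -5.0291]
Step 4: x=[3.6610 9.8182 14.6902 17.7472] v=[-0.5968 2.1048 2.4899 -4.6109]
Step 5: x=[3.9410 10.0335 15.0430 17.1359] v=[1.4002 1.0766 1.7639 -3.0565]
Max displacement = 2.8641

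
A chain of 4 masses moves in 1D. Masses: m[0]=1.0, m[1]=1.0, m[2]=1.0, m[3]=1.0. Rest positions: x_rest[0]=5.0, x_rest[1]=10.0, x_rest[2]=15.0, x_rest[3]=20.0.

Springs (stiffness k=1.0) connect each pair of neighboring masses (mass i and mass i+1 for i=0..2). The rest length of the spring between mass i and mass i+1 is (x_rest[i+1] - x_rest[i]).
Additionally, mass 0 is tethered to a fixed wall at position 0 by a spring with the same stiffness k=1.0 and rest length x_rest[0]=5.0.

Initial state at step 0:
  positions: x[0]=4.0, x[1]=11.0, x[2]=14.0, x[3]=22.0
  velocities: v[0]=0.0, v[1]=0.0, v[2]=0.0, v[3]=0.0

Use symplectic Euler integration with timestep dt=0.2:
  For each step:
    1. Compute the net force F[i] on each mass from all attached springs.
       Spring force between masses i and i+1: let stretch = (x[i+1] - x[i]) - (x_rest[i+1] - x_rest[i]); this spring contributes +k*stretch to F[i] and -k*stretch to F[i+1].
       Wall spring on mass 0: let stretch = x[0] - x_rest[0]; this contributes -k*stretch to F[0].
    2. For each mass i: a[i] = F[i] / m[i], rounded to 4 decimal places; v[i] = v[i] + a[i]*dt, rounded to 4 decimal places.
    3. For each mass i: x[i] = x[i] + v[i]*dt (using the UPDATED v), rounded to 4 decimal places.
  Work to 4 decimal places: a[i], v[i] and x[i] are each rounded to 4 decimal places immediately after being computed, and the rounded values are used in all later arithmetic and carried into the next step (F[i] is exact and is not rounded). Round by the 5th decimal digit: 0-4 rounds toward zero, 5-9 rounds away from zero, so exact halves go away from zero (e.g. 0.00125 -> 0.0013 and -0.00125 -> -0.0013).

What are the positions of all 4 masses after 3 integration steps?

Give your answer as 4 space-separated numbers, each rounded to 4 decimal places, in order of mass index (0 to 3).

Step 0: x=[4.0000 11.0000 14.0000 22.0000] v=[0.0000 0.0000 0.0000 0.0000]
Step 1: x=[4.1200 10.8400 14.2000 21.8800] v=[0.6000 -0.8000 1.0000 -0.6000]
Step 2: x=[4.3440 10.5456 14.5728 21.6528] v=[1.1200 -1.4720 1.8640 -1.1360]
Step 3: x=[4.6423 10.1642 15.0677 21.3424] v=[1.4915 -1.9069 2.4746 -1.5520]

Answer: 4.6423 10.1642 15.0677 21.3424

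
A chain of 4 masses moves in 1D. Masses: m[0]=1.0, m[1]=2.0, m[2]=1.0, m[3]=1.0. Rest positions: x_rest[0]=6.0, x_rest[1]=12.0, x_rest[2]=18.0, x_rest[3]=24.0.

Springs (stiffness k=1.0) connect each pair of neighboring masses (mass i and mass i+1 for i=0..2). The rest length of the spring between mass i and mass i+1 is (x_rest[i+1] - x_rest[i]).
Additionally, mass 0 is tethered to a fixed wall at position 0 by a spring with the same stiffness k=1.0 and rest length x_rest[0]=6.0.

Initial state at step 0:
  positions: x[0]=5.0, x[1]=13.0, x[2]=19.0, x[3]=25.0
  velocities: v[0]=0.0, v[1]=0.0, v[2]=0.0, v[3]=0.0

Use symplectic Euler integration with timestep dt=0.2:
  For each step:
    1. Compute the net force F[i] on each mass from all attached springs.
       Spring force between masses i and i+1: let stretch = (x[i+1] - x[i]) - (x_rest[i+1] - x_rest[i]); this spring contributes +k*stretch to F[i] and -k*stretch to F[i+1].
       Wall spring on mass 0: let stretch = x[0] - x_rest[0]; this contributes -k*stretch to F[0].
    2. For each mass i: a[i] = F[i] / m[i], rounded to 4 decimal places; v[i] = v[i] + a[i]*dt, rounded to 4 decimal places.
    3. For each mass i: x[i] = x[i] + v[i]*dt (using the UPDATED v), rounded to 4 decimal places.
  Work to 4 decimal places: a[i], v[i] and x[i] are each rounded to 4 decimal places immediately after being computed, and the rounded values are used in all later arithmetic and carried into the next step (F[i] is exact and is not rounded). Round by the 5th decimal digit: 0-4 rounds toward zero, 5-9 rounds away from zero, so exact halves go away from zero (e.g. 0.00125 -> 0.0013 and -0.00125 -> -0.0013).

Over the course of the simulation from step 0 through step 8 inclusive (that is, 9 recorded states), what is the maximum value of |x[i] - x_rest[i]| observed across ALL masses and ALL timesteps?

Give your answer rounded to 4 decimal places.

Answer: 1.4086

Derivation:
Step 0: x=[5.0000 13.0000 19.0000 25.0000] v=[0.0000 0.0000 0.0000 0.0000]
Step 1: x=[5.1200 12.9600 19.0000 25.0000] v=[0.6000 -0.2000 0.0000 0.0000]
Step 2: x=[5.3488 12.8840 18.9984 25.0000] v=[1.1440 -0.3800 -0.0080 0.0000]
Step 3: x=[5.6651 12.7796 18.9923 24.9999] v=[1.5813 -0.5221 -0.0306 -0.0003]
Step 4: x=[6.0393 12.6571 18.9780 24.9995] v=[1.8712 -0.6123 -0.0716 -0.0018]
Step 5: x=[6.4367 12.5287 18.9517 24.9983] v=[1.9869 -0.6420 -0.1315 -0.0061]
Step 6: x=[6.8203 12.4069 18.9103 24.9952] v=[1.9180 -0.6089 -0.2068 -0.0154]
Step 7: x=[7.1546 12.3035 18.8522 24.9887] v=[1.6713 -0.5172 -0.2905 -0.0324]
Step 8: x=[7.4086 12.2281 18.7776 24.9768] v=[1.2702 -0.3772 -0.3729 -0.0597]
Max displacement = 1.4086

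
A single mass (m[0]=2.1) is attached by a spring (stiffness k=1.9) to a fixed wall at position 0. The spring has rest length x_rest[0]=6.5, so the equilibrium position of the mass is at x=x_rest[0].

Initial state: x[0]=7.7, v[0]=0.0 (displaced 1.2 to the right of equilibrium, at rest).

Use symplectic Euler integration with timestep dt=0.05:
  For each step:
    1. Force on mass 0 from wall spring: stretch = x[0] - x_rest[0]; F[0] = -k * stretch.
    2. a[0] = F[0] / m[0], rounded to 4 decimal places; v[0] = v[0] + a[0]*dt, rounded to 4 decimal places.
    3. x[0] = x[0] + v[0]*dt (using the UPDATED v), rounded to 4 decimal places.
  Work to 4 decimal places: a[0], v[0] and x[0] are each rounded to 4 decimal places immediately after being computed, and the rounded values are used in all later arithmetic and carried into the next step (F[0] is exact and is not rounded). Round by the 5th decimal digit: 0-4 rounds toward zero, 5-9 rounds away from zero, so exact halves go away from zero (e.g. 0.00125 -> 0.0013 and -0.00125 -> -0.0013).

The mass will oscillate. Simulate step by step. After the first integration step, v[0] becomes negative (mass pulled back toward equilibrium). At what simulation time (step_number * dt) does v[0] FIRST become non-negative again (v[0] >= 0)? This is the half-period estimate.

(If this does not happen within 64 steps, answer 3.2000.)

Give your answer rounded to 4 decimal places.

Step 0: x=[7.7000] v=[0.0000]
Step 1: x=[7.6973] v=[-0.0543]
Step 2: x=[7.6919] v=[-0.1085]
Step 3: x=[7.6838] v=[-0.1624]
Step 4: x=[7.6730] v=[-0.2160]
Step 5: x=[7.6595] v=[-0.2691]
Step 6: x=[7.6434] v=[-0.3216]
Step 7: x=[7.6247] v=[-0.3733]
Step 8: x=[7.6035] v=[-0.4242]
Step 9: x=[7.5798] v=[-0.4741]
Step 10: x=[7.5537] v=[-0.5230]
Step 11: x=[7.5252] v=[-0.5707]
Step 12: x=[7.4943] v=[-0.6171]
Step 13: x=[7.4612] v=[-0.6621]
Step 14: x=[7.4259] v=[-0.7056]
Step 15: x=[7.3885] v=[-0.7475]
Step 16: x=[7.3491] v=[-0.7877]
Step 17: x=[7.3078] v=[-0.8261]
Step 18: x=[7.2647] v=[-0.8626]
Step 19: x=[7.2198] v=[-0.8972]
Step 20: x=[7.1733] v=[-0.9298]
Step 21: x=[7.1253] v=[-0.9603]
Step 22: x=[7.0759] v=[-0.9886]
Step 23: x=[7.0252] v=[-1.0147]
Step 24: x=[6.9733] v=[-1.0385]
Step 25: x=[6.9203] v=[-1.0599]
Step 26: x=[6.8664] v=[-1.0789]
Step 27: x=[6.8116] v=[-1.0955]
Step 28: x=[6.7561] v=[-1.1096]
Step 29: x=[6.7000] v=[-1.1212]
Step 30: x=[6.6435] v=[-1.1303]
Step 31: x=[6.5867] v=[-1.1368]
Step 32: x=[6.5297] v=[-1.1407]
Step 33: x=[6.4726] v=[-1.1420]
Step 34: x=[6.4156] v=[-1.1408]
Step 35: x=[6.3588] v=[-1.1370]
Step 36: x=[6.3023] v=[-1.1306]
Step 37: x=[6.2462] v=[-1.1217]
Step 38: x=[6.1907] v=[-1.1102]
Step 39: x=[6.1359] v=[-1.0962]
Step 40: x=[6.0819] v=[-1.0797]
Step 41: x=[6.0289] v=[-1.0608]
Step 42: x=[5.9769] v=[-1.0395]
Step 43: x=[5.9261] v=[-1.0158]
Step 44: x=[5.8766] v=[-0.9898]
Step 45: x=[5.8285] v=[-0.9616]
Step 46: x=[5.7819] v=[-0.9312]
Step 47: x=[5.7370] v=[-0.8987]
Step 48: x=[5.6938] v=[-0.8642]
Step 49: x=[5.6524] v=[-0.8277]
Step 50: x=[5.6129] v=[-0.7894]
Step 51: x=[5.5754] v=[-0.7493]
Step 52: x=[5.5400] v=[-0.7075]
Step 53: x=[5.5068] v=[-0.6641]
Step 54: x=[5.4758] v=[-0.6192]
Step 55: x=[5.4472] v=[-0.5729]
Step 56: x=[5.4209] v=[-0.5253]
Step 57: x=[5.3971] v=[-0.4765]
Step 58: x=[5.3758] v=[-0.4266]
Step 59: x=[5.3570] v=[-0.3757]
Step 60: x=[5.3408] v=[-0.3240]
Step 61: x=[5.3272] v=[-0.2716]
Step 62: x=[5.3163] v=[-0.2185]
Step 63: x=[5.3081] v=[-0.1650]
Step 64: x=[5.3025] v=[-0.1111]
v[0] did not become non-negative within 64 steps; using fallback time=3.2000

Answer: 3.2000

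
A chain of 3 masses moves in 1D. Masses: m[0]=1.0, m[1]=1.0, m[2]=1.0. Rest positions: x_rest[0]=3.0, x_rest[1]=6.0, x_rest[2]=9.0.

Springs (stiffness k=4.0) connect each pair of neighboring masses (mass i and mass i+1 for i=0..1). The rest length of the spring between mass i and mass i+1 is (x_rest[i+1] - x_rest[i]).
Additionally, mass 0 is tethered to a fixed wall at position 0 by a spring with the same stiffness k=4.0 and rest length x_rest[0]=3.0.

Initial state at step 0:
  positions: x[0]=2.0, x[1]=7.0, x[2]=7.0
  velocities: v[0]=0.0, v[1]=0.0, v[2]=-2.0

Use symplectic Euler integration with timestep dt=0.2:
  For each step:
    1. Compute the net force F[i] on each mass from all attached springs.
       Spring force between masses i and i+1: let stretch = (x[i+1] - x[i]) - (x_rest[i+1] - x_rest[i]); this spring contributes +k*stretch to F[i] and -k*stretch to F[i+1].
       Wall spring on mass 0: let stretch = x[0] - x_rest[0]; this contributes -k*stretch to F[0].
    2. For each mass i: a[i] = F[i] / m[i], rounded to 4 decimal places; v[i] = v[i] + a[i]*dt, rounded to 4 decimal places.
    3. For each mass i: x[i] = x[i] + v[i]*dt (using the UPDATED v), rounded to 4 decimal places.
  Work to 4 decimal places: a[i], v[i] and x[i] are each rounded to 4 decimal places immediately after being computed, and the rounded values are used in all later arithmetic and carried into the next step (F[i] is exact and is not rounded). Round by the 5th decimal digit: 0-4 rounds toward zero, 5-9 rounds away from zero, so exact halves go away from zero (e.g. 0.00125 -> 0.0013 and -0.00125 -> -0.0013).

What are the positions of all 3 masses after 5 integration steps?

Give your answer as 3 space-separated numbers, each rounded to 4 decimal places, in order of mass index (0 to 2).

Step 0: x=[2.0000 7.0000 7.0000] v=[0.0000 0.0000 -2.0000]
Step 1: x=[2.4800 6.2000 7.0800] v=[2.4000 -4.0000 0.4000]
Step 2: x=[3.1584 4.9456 7.4992] v=[3.3920 -6.2720 2.0960]
Step 3: x=[3.6174 3.8138 7.9898] v=[2.2950 -5.6589 2.4531]
Step 4: x=[3.5290 3.3188 8.2923] v=[-0.4418 -2.4752 1.5123]
Step 5: x=[2.8424 3.6532 8.2790] v=[-3.4332 1.6718 -0.0665]

Answer: 2.8424 3.6532 8.2790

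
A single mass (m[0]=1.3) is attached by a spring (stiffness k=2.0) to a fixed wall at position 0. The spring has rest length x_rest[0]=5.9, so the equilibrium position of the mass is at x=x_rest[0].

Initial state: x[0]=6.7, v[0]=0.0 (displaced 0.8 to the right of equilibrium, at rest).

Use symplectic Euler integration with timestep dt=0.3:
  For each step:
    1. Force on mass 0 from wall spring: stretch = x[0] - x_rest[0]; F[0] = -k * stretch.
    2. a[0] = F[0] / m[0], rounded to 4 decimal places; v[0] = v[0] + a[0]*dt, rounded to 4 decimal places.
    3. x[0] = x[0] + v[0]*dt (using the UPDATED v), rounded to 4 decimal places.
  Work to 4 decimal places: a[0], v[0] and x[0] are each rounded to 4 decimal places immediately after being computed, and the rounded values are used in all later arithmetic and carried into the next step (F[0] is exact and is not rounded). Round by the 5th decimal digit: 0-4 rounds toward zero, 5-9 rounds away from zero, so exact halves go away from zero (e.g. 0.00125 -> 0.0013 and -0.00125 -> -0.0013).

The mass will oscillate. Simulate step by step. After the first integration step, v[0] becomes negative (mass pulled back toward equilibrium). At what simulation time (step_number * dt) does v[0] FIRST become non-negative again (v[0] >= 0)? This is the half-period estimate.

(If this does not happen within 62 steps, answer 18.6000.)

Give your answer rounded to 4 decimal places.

Step 0: x=[6.7000] v=[0.0000]
Step 1: x=[6.5892] v=[-0.3692]
Step 2: x=[6.3830] v=[-0.6873]
Step 3: x=[6.1099] v=[-0.9102]
Step 4: x=[5.8078] v=[-1.0071]
Step 5: x=[5.5184] v=[-0.9646]
Step 6: x=[5.2819] v=[-0.7885]
Step 7: x=[5.1309] v=[-0.5032]
Step 8: x=[5.0864] v=[-0.1482]
Step 9: x=[5.1546] v=[0.2273]
First v>=0 after going negative at step 9, time=2.7000

Answer: 2.7000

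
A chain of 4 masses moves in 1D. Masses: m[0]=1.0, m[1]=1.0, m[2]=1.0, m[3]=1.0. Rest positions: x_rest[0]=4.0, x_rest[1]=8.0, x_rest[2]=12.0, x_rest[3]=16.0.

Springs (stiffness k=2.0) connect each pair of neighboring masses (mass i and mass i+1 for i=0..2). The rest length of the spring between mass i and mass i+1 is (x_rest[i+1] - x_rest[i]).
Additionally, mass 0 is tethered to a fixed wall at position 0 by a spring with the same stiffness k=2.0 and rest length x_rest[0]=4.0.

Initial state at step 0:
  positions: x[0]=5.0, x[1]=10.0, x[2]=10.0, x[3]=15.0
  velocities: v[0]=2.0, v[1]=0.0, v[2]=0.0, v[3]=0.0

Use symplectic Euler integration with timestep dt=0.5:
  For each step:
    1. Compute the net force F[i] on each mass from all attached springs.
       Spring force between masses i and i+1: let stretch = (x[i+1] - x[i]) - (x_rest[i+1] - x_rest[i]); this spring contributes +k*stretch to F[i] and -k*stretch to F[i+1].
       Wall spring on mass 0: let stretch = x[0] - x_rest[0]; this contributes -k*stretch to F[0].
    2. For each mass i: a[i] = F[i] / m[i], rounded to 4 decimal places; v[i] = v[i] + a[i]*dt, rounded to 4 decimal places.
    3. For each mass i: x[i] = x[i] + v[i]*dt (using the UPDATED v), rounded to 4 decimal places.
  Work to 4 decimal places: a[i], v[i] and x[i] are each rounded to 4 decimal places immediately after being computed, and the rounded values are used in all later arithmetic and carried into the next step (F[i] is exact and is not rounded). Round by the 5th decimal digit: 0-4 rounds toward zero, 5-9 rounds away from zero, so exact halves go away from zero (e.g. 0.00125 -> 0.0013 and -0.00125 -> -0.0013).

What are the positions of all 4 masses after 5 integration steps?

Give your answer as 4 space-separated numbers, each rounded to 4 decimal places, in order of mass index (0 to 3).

Step 0: x=[5.0000 10.0000 10.0000 15.0000] v=[2.0000 0.0000 0.0000 0.0000]
Step 1: x=[6.0000 7.5000 12.5000 14.5000] v=[2.0000 -5.0000 5.0000 -1.0000]
Step 2: x=[4.7500 6.7500 13.5000 15.0000] v=[-2.5000 -1.5000 2.0000 1.0000]
Step 3: x=[2.1250 8.3750 11.8750 16.7500] v=[-5.2500 3.2500 -3.2500 3.5000]
Step 4: x=[1.5625 8.6250 10.9375 18.0625] v=[-1.1250 0.5000 -1.8750 2.6250]
Step 5: x=[3.7500 6.5000 12.4063 17.8125] v=[4.3750 -4.2500 2.9375 -0.5000]

Answer: 3.7500 6.5000 12.4063 17.8125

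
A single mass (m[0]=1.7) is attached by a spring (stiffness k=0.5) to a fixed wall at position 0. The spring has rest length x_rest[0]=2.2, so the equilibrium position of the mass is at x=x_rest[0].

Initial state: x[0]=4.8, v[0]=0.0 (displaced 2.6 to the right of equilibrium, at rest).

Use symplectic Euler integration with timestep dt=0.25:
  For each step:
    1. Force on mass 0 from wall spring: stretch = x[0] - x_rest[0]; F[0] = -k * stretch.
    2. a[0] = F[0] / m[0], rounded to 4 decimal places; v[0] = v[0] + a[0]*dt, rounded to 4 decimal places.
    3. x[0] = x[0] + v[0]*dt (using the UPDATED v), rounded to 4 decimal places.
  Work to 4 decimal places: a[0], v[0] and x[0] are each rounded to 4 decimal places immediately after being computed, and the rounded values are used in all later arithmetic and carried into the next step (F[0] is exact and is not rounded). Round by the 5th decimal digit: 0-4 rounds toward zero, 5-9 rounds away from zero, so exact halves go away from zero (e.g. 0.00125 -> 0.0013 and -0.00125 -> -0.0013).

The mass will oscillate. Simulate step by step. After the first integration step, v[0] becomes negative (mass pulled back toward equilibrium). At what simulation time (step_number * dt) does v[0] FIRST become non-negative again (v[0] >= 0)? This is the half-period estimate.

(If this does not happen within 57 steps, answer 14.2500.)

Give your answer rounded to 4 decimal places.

Answer: 6.0000

Derivation:
Step 0: x=[4.8000] v=[0.0000]
Step 1: x=[4.7522] v=[-0.1912]
Step 2: x=[4.6575] v=[-0.3789]
Step 3: x=[4.5176] v=[-0.5596]
Step 4: x=[4.3351] v=[-0.7300]
Step 5: x=[4.1134] v=[-0.8870]
Step 6: x=[3.8565] v=[-1.0277]
Step 7: x=[3.5691] v=[-1.1495]
Step 8: x=[3.2566] v=[-1.2502]
Step 9: x=[2.9246] v=[-1.3279]
Step 10: x=[2.5793] v=[-1.3812]
Step 11: x=[2.2270] v=[-1.4091]
Step 12: x=[1.8742] v=[-1.4111]
Step 13: x=[1.5274] v=[-1.3872]
Step 14: x=[1.1930] v=[-1.3378]
Step 15: x=[0.8771] v=[-1.2638]
Step 16: x=[0.5855] v=[-1.1665]
Step 17: x=[0.3236] v=[-1.0478]
Step 18: x=[0.0962] v=[-0.9098]
Step 19: x=[-0.0926] v=[-0.7551]
Step 20: x=[-0.2392] v=[-0.5865]
Step 21: x=[-0.3410] v=[-0.4072]
Step 22: x=[-0.3961] v=[-0.2204]
Step 23: x=[-0.4035] v=[-0.0295]
Step 24: x=[-0.3630] v=[0.1619]
First v>=0 after going negative at step 24, time=6.0000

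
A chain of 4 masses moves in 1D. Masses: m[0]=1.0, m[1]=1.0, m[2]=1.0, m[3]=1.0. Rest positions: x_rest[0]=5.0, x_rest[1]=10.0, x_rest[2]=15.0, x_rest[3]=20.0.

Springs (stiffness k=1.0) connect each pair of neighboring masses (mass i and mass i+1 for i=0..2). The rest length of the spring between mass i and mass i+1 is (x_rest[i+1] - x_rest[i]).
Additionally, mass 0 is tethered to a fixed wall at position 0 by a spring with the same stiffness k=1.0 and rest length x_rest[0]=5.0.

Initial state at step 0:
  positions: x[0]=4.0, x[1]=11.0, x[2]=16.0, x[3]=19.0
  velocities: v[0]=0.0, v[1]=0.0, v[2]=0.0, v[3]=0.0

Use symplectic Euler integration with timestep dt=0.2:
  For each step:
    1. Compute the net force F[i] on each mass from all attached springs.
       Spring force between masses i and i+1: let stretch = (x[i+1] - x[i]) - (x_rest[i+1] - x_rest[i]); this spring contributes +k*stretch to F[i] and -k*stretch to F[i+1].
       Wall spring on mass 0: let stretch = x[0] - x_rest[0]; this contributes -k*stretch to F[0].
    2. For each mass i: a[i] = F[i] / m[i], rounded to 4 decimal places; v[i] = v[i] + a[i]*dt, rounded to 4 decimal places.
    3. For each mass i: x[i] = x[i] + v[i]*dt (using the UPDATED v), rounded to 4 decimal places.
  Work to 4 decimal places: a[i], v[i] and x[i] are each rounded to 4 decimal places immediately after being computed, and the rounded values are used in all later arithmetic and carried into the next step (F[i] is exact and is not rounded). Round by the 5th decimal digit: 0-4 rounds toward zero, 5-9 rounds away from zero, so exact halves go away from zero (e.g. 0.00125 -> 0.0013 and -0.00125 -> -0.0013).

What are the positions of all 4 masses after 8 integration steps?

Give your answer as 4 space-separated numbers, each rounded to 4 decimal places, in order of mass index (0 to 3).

Answer: 6.1863 9.4356 14.2676 20.7542

Derivation:
Step 0: x=[4.0000 11.0000 16.0000 19.0000] v=[0.0000 0.0000 0.0000 0.0000]
Step 1: x=[4.1200 10.9200 15.9200 19.0800] v=[0.6000 -0.4000 -0.4000 0.4000]
Step 2: x=[4.3472 10.7680 15.7664 19.2336] v=[1.1360 -0.7600 -0.7680 0.7680]
Step 3: x=[4.6573 10.5591 15.5516 19.4485] v=[1.5507 -1.0445 -1.0742 1.0746]
Step 4: x=[5.0172 10.3138 15.2929 19.7075] v=[1.7996 -1.2264 -1.2933 1.2952]
Step 5: x=[5.3883 10.0558 15.0117 19.9900] v=[1.8555 -1.2899 -1.4062 1.4123]
Step 6: x=[5.7306 9.8094 14.7314 20.2733] v=[1.7113 -1.2322 -1.4017 1.4166]
Step 7: x=[6.0068 9.5967 14.4759 20.5349] v=[1.3809 -1.0636 -1.2777 1.3082]
Step 8: x=[6.1863 9.4356 14.2676 20.7542] v=[0.8975 -0.8057 -1.0417 1.0964]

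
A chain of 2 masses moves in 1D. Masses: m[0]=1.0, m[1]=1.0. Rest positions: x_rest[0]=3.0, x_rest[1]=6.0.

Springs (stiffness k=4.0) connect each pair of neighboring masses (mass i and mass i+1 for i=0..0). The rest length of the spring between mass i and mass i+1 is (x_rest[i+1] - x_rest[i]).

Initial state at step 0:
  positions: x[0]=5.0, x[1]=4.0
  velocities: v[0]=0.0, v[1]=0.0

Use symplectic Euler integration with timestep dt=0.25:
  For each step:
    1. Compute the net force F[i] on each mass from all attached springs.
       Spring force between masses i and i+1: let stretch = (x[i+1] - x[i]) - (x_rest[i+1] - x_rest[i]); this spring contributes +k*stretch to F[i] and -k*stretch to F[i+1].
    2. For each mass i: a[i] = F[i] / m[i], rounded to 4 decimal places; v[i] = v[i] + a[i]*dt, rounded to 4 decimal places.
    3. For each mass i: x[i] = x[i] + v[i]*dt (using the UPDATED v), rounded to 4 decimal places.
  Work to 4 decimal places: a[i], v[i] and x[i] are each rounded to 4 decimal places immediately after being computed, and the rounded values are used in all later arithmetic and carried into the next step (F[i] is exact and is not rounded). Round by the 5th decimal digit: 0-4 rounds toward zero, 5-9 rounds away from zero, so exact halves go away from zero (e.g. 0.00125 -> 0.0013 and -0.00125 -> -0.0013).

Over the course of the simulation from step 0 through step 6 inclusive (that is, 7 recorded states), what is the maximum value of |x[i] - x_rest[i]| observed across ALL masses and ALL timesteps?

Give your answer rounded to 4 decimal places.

Step 0: x=[5.0000 4.0000] v=[0.0000 0.0000]
Step 1: x=[4.0000 5.0000] v=[-4.0000 4.0000]
Step 2: x=[2.5000 6.5000] v=[-6.0000 6.0000]
Step 3: x=[1.2500 7.7500] v=[-5.0000 5.0000]
Step 4: x=[0.8750 8.1250] v=[-1.5000 1.5000]
Step 5: x=[1.5625 7.4375] v=[2.7500 -2.7500]
Step 6: x=[2.9688 6.0313] v=[5.6250 -5.6250]
Max displacement = 2.1250

Answer: 2.1250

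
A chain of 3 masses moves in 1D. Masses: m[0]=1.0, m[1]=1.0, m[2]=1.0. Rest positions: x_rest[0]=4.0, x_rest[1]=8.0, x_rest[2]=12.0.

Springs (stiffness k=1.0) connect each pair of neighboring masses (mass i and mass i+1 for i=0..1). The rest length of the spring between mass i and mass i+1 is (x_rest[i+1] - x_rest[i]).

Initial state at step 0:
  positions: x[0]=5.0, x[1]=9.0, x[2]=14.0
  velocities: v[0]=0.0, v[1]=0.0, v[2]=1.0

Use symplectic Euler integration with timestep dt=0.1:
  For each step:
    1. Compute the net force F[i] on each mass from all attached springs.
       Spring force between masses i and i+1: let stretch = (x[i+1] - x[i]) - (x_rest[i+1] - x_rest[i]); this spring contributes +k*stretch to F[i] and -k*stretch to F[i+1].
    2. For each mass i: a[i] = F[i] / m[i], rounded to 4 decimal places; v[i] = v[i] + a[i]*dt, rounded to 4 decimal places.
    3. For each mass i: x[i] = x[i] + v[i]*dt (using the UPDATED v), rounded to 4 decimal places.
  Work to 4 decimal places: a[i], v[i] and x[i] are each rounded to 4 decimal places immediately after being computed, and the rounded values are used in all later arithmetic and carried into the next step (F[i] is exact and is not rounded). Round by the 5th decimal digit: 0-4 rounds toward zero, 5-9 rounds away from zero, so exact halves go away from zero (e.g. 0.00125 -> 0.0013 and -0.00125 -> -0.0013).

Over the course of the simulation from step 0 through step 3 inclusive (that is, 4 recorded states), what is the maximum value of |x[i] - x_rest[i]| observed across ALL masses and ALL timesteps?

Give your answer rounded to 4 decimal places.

Answer: 2.2370

Derivation:
Step 0: x=[5.0000 9.0000 14.0000] v=[0.0000 0.0000 1.0000]
Step 1: x=[5.0000 9.0100 14.0900] v=[0.0000 0.1000 0.9000]
Step 2: x=[5.0001 9.0307 14.1692] v=[0.0010 0.2070 0.7920]
Step 3: x=[5.0005 9.0625 14.2370] v=[0.0041 0.3178 0.6782]
Max displacement = 2.2370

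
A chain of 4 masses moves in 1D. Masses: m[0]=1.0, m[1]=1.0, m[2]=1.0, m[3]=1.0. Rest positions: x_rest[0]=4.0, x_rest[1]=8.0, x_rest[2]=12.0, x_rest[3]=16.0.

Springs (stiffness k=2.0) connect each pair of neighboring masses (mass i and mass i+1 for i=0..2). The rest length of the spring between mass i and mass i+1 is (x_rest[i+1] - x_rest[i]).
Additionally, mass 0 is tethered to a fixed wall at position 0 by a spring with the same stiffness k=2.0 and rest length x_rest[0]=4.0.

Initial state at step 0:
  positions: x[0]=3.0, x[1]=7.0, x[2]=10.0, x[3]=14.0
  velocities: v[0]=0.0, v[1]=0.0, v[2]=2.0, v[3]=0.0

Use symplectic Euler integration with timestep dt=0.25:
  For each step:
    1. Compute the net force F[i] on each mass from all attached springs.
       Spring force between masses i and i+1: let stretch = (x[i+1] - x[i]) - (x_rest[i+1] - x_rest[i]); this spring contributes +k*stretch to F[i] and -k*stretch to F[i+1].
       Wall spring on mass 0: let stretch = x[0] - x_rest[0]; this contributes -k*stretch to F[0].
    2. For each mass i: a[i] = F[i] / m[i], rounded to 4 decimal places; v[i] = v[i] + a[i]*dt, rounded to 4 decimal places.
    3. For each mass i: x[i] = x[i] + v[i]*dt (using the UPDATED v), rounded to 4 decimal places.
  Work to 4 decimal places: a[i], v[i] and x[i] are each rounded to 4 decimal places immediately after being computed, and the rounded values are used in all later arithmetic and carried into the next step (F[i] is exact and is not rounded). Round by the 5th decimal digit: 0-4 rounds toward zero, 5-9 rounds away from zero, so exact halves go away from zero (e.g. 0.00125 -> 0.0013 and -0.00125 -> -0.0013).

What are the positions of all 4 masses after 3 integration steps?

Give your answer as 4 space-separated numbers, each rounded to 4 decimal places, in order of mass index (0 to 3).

Answer: 3.5430 6.7539 11.5840 14.2969

Derivation:
Step 0: x=[3.0000 7.0000 10.0000 14.0000] v=[0.0000 0.0000 2.0000 0.0000]
Step 1: x=[3.1250 6.8750 10.6250 14.0000] v=[0.5000 -0.5000 2.5000 0.0000]
Step 2: x=[3.3281 6.7500 11.2031 14.0781] v=[0.8125 -0.5000 2.3125 0.3125]
Step 3: x=[3.5430 6.7539 11.5840 14.2969] v=[0.8594 0.0156 1.5235 0.8750]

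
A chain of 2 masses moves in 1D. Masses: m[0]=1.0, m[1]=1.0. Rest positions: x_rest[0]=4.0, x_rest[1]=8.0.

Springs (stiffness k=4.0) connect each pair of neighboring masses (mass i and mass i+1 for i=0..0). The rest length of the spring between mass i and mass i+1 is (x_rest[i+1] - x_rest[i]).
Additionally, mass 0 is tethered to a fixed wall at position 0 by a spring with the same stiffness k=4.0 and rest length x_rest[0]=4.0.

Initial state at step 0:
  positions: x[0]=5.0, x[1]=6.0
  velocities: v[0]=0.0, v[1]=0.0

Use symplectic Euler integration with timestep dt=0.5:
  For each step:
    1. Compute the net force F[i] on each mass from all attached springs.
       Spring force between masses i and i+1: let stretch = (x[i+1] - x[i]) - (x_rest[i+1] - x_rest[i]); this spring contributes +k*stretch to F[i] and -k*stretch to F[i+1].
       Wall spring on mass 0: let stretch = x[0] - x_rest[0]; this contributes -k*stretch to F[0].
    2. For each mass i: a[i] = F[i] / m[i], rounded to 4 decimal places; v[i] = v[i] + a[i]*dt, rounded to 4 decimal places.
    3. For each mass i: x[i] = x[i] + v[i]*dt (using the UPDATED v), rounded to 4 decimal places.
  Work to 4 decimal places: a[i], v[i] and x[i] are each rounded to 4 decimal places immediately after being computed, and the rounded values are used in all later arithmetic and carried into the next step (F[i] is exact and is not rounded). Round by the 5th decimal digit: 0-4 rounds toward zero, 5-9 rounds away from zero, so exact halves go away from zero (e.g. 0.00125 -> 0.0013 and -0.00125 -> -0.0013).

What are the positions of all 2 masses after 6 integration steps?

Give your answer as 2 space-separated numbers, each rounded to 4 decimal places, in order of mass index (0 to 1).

Answer: 7.0000 7.0000

Derivation:
Step 0: x=[5.0000 6.0000] v=[0.0000 0.0000]
Step 1: x=[1.0000 9.0000] v=[-8.0000 6.0000]
Step 2: x=[4.0000 8.0000] v=[6.0000 -2.0000]
Step 3: x=[7.0000 7.0000] v=[6.0000 -2.0000]
Step 4: x=[3.0000 10.0000] v=[-8.0000 6.0000]
Step 5: x=[3.0000 10.0000] v=[0.0000 0.0000]
Step 6: x=[7.0000 7.0000] v=[8.0000 -6.0000]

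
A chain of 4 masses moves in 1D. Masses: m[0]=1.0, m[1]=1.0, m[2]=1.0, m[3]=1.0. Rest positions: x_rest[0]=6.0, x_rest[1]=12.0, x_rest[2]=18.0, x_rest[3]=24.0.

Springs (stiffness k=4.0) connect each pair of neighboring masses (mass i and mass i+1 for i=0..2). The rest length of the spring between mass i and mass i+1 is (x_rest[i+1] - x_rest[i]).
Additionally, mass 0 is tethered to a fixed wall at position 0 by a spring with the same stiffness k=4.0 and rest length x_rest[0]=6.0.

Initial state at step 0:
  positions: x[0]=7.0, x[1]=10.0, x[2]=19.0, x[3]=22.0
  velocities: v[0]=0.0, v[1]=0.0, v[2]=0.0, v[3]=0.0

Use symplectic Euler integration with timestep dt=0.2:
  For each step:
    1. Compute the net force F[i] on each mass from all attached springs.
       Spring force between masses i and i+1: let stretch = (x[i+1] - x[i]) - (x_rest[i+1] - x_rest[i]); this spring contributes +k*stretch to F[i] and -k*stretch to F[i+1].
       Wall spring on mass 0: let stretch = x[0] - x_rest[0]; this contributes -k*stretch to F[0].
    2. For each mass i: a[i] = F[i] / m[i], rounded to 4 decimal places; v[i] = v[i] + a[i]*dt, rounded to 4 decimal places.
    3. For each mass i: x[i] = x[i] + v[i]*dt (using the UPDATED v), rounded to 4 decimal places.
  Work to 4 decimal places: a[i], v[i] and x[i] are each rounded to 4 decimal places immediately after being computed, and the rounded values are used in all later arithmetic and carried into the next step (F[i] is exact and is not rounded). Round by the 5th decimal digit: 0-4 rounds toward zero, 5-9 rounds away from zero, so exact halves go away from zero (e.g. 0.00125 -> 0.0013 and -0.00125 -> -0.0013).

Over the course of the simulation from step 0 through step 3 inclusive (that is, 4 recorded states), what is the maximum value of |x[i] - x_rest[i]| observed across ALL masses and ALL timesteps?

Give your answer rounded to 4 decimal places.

Step 0: x=[7.0000 10.0000 19.0000 22.0000] v=[0.0000 0.0000 0.0000 0.0000]
Step 1: x=[6.3600 10.9600 18.0400 22.4800] v=[-3.2000 4.8000 -4.8000 2.4000]
Step 2: x=[5.4384 12.3168 16.6576 23.2096] v=[-4.6080 6.7840 -6.9120 3.6480]
Step 3: x=[4.7472 13.2676 15.6290 23.8509] v=[-3.4560 4.7539 -5.1430 3.2064]
Max displacement = 2.3710

Answer: 2.3710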